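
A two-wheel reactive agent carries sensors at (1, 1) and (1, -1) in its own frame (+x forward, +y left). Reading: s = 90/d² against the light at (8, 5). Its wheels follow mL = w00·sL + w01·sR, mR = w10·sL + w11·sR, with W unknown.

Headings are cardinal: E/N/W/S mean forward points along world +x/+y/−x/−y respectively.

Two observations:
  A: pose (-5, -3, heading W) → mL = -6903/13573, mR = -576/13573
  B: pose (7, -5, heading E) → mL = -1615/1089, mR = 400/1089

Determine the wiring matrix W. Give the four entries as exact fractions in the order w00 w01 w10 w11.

-1 -1/2 1 -1

obs A: pose=(-5,-3,W) → sL=90/277, sR=18/49, mL=-6903/13573, mR=-576/13573
obs B: pose=(7,-5,E) → sL=10/9, sR=90/121, mL=-1615/1089, mR=400/1089
sensor matrix S = [[90/277, 18/49], [10/9, 90/121]]; det S = -273440/1642333
solve [mL_A; mL_B] = S·[w00; w01] and [mR_A; mR_B] = S·[w10; w11]:
  w00 = -1, w01 = -1/2, w10 = 1, w11 = -1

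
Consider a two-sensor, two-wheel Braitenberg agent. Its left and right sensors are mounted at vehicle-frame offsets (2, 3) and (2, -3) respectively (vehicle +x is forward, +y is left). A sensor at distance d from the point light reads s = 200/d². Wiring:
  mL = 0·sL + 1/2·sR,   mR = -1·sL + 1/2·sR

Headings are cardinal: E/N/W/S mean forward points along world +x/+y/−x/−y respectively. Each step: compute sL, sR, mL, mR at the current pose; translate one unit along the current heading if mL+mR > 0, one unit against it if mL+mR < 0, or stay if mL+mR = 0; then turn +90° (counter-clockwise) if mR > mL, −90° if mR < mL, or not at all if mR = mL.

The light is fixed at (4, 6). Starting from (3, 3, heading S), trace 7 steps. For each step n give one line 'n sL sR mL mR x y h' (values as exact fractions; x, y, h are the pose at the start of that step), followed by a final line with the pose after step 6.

0 200/29 200/41 100/41 -5300/1189 3 3 S
1 100/17 20 10 70/17 3 4 W
2 8 200 100 92 2 4 N
3 50 25/2 25/4 -175/4 2 5 E
4 200/9 40/9 20/9 -20 1 5 S
5 100/17 100/17 50/17 -50/17 1 6 W
6 5 50 25 20 1 6 N
final 1 7 E

n=0: pose=(3,3,S); sL=200/29, sR=200/41; mL=100/41, mR=-5300/1189; mL+mR=-2400/1189 → advance -1; mR−mL=-200/29 → turn -1·90°
n=1: pose=(3,4,W); sL=100/17, sR=20; mL=10, mR=70/17; mL+mR=240/17 → advance +1; mR−mL=-100/17 → turn -1·90°
n=2: pose=(2,4,N); sL=8, sR=200; mL=100, mR=92; mL+mR=192 → advance +1; mR−mL=-8 → turn -1·90°
n=3: pose=(2,5,E); sL=50, sR=25/2; mL=25/4, mR=-175/4; mL+mR=-75/2 → advance -1; mR−mL=-50 → turn -1·90°
n=4: pose=(1,5,S); sL=200/9, sR=40/9; mL=20/9, mR=-20; mL+mR=-160/9 → advance -1; mR−mL=-200/9 → turn -1·90°
n=5: pose=(1,6,W); sL=100/17, sR=100/17; mL=50/17, mR=-50/17; mL+mR=0 → advance +0; mR−mL=-100/17 → turn -1·90°
n=6: pose=(1,6,N); sL=5, sR=50; mL=25, mR=20; mL+mR=45 → advance +1; mR−mL=-5 → turn -1·90°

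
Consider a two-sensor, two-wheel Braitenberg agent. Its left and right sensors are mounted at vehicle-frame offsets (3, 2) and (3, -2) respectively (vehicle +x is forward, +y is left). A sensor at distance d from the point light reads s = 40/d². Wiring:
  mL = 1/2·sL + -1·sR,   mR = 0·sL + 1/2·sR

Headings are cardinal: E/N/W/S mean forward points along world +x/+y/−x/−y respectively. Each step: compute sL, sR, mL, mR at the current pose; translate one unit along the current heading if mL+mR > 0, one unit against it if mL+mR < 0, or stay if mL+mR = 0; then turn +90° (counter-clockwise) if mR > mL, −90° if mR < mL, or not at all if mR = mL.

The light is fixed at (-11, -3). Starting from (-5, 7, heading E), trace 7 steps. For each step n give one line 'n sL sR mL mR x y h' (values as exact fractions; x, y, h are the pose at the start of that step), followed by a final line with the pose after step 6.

0 8/45 8/29 -244/1305 4/29 -5 7 E
1 20/89 20/109 -690/9701 10/109 -6 7 N
2 8/17 40/173 12/2941 20/173 -6 8 W
3 2/5 10/17 -33/85 5/17 -7 8 S
4 8/49 40/149 -1364/7301 20/149 -7 9 E
5 20/113 4/25 -202/2825 2/25 -8 9 N
6 40/121 8/45 -68/5445 4/45 -8 10 W
final -9 10 S

n=0: pose=(-5,7,E); sL=8/45, sR=8/29; mL=-244/1305, mR=4/29; mL+mR=-64/1305 → advance -1; mR−mL=424/1305 → turn +1·90°
n=1: pose=(-6,7,N); sL=20/89, sR=20/109; mL=-690/9701, mR=10/109; mL+mR=200/9701 → advance +1; mR−mL=1580/9701 → turn +1·90°
n=2: pose=(-6,8,W); sL=8/17, sR=40/173; mL=12/2941, mR=20/173; mL+mR=352/2941 → advance +1; mR−mL=328/2941 → turn +1·90°
n=3: pose=(-7,8,S); sL=2/5, sR=10/17; mL=-33/85, mR=5/17; mL+mR=-8/85 → advance -1; mR−mL=58/85 → turn +1·90°
n=4: pose=(-7,9,E); sL=8/49, sR=40/149; mL=-1364/7301, mR=20/149; mL+mR=-384/7301 → advance -1; mR−mL=2344/7301 → turn +1·90°
n=5: pose=(-8,9,N); sL=20/113, sR=4/25; mL=-202/2825, mR=2/25; mL+mR=24/2825 → advance +1; mR−mL=428/2825 → turn +1·90°
n=6: pose=(-8,10,W); sL=40/121, sR=8/45; mL=-68/5445, mR=4/45; mL+mR=416/5445 → advance +1; mR−mL=184/1815 → turn +1·90°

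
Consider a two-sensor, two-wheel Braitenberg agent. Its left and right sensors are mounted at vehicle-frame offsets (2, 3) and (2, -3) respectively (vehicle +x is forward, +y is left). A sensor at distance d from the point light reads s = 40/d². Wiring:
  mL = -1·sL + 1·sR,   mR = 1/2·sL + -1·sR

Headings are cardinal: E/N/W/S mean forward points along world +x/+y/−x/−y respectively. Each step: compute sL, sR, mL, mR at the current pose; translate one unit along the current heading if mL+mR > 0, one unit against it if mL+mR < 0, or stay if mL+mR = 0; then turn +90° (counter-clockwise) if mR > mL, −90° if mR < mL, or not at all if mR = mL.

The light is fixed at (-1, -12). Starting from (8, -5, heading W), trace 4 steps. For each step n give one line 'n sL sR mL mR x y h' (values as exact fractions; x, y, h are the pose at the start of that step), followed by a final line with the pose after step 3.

n=0: pose=(8,-5,W); sL=8/13, sR=40/149; mL=-672/1937, mR=76/1937; mL+mR=-4/13 → advance -1; mR−mL=748/1937 → turn +1·90°
n=1: pose=(9,-5,S); sL=20/97, sR=20/37; mL=1200/3589, mR=-1570/3589; mL+mR=-10/97 → advance -1; mR−mL=-2770/3589 → turn -1·90°
n=2: pose=(9,-4,W); sL=40/89, sR=8/37; mL=-768/3293, mR=28/3293; mL+mR=-20/89 → advance -1; mR−mL=796/3293 → turn +1·90°
n=3: pose=(10,-4,S); sL=5/29, sR=2/5; mL=33/145, mR=-91/290; mL+mR=-5/58 → advance -1; mR−mL=-157/290 → turn -1·90°

0 8/13 40/149 -672/1937 76/1937 8 -5 W
1 20/97 20/37 1200/3589 -1570/3589 9 -5 S
2 40/89 8/37 -768/3293 28/3293 9 -4 W
3 5/29 2/5 33/145 -91/290 10 -4 S
final 10 -3 W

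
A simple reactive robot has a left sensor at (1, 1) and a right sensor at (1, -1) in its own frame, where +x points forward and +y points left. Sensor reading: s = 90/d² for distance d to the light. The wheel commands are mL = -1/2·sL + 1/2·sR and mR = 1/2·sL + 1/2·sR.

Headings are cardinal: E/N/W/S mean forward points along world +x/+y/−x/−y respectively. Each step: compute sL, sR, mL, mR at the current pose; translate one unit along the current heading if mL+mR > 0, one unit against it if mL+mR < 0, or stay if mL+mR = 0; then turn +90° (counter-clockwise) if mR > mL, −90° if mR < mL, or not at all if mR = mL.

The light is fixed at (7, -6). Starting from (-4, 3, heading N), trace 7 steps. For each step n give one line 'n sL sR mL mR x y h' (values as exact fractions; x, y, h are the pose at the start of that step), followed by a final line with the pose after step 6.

0 45/122 9/20 99/2440 999/2440 -4 3 N
1 2/5 18/53 -8/265 98/265 -4 4 W
2 45/101 9/25 -108/2525 1017/2525 -5 4 S
3 90/221 18/37 324/8177 3654/8177 -5 3 E
4 45/122 9/20 99/2440 999/2440 -4 3 N
5 2/5 18/53 -8/265 98/265 -4 4 W
6 45/101 9/25 -108/2525 1017/2525 -5 4 S
final -5 3 E

n=0: pose=(-4,3,N); sL=45/122, sR=9/20; mL=99/2440, mR=999/2440; mL+mR=9/20 → advance +1; mR−mL=45/122 → turn +1·90°
n=1: pose=(-4,4,W); sL=2/5, sR=18/53; mL=-8/265, mR=98/265; mL+mR=18/53 → advance +1; mR−mL=2/5 → turn +1·90°
n=2: pose=(-5,4,S); sL=45/101, sR=9/25; mL=-108/2525, mR=1017/2525; mL+mR=9/25 → advance +1; mR−mL=45/101 → turn +1·90°
n=3: pose=(-5,3,E); sL=90/221, sR=18/37; mL=324/8177, mR=3654/8177; mL+mR=18/37 → advance +1; mR−mL=90/221 → turn +1·90°
n=4: pose=(-4,3,N); sL=45/122, sR=9/20; mL=99/2440, mR=999/2440; mL+mR=9/20 → advance +1; mR−mL=45/122 → turn +1·90°
n=5: pose=(-4,4,W); sL=2/5, sR=18/53; mL=-8/265, mR=98/265; mL+mR=18/53 → advance +1; mR−mL=2/5 → turn +1·90°
n=6: pose=(-5,4,S); sL=45/101, sR=9/25; mL=-108/2525, mR=1017/2525; mL+mR=9/25 → advance +1; mR−mL=45/101 → turn +1·90°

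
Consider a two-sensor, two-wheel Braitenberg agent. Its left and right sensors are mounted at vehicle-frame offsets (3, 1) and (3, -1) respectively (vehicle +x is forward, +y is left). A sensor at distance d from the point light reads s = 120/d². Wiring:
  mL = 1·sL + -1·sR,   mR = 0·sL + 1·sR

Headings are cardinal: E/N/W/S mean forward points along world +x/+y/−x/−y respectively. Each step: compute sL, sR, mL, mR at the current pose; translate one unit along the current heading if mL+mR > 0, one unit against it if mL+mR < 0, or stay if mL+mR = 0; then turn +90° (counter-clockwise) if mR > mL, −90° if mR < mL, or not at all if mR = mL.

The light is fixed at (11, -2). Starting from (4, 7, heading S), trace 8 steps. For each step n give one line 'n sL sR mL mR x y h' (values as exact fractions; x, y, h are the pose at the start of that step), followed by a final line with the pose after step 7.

n=0: pose=(4,7,S); sL=5/3, sR=6/5; mL=7/15, mR=6/5; mL+mR=5/3 → advance +1; mR−mL=11/15 → turn +1·90°
n=1: pose=(4,6,E); sL=120/97, sR=24/13; mL=-768/1261, mR=24/13; mL+mR=120/97 → advance +1; mR−mL=3096/1261 → turn +1·90°
n=2: pose=(5,6,N); sL=12/17, sR=60/73; mL=-144/1241, mR=60/73; mL+mR=12/17 → advance +1; mR−mL=1164/1241 → turn +1·90°
n=3: pose=(5,7,W); sL=24/29, sR=120/181; mL=864/5249, mR=120/181; mL+mR=24/29 → advance +1; mR−mL=2616/5249 → turn +1·90°
n=4: pose=(4,7,S); sL=5/3, sR=6/5; mL=7/15, mR=6/5; mL+mR=5/3 → advance +1; mR−mL=11/15 → turn +1·90°
n=5: pose=(4,6,E); sL=120/97, sR=24/13; mL=-768/1261, mR=24/13; mL+mR=120/97 → advance +1; mR−mL=3096/1261 → turn +1·90°
n=6: pose=(5,6,N); sL=12/17, sR=60/73; mL=-144/1241, mR=60/73; mL+mR=12/17 → advance +1; mR−mL=1164/1241 → turn +1·90°
n=7: pose=(5,7,W); sL=24/29, sR=120/181; mL=864/5249, mR=120/181; mL+mR=24/29 → advance +1; mR−mL=2616/5249 → turn +1·90°

0 5/3 6/5 7/15 6/5 4 7 S
1 120/97 24/13 -768/1261 24/13 4 6 E
2 12/17 60/73 -144/1241 60/73 5 6 N
3 24/29 120/181 864/5249 120/181 5 7 W
4 5/3 6/5 7/15 6/5 4 7 S
5 120/97 24/13 -768/1261 24/13 4 6 E
6 12/17 60/73 -144/1241 60/73 5 6 N
7 24/29 120/181 864/5249 120/181 5 7 W
final 4 7 S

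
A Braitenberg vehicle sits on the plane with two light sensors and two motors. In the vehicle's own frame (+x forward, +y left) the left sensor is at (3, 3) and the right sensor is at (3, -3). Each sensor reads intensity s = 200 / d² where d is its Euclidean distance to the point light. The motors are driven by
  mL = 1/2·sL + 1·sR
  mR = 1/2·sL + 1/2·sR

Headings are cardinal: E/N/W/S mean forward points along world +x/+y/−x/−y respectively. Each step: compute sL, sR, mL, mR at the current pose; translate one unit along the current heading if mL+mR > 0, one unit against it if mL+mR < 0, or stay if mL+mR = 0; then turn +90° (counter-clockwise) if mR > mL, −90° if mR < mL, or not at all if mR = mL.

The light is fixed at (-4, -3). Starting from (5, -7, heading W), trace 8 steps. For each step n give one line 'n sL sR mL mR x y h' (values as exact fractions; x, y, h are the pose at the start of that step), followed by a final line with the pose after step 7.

0 40/17 200/37 4140/629 2440/629 5 -7 W
1 100/13 100/61 4350/793 3700/793 4 -7 N
2 200/121 200/157 39900/18997 27800/18997 4 -6 E
3 10/9 25/9 10/3 35/18 5 -6 S
4 40/17 200/37 4140/629 2440/629 5 -7 W
5 100/13 100/61 4350/793 3700/793 4 -7 N
6 200/121 200/157 39900/18997 27800/18997 4 -6 E
7 10/9 25/9 10/3 35/18 5 -6 S
final 5 -7 W

n=0: pose=(5,-7,W); sL=40/17, sR=200/37; mL=4140/629, mR=2440/629; mL+mR=6580/629 → advance +1; mR−mL=-100/37 → turn -1·90°
n=1: pose=(4,-7,N); sL=100/13, sR=100/61; mL=4350/793, mR=3700/793; mL+mR=8050/793 → advance +1; mR−mL=-50/61 → turn -1·90°
n=2: pose=(4,-6,E); sL=200/121, sR=200/157; mL=39900/18997, mR=27800/18997; mL+mR=67700/18997 → advance +1; mR−mL=-100/157 → turn -1·90°
n=3: pose=(5,-6,S); sL=10/9, sR=25/9; mL=10/3, mR=35/18; mL+mR=95/18 → advance +1; mR−mL=-25/18 → turn -1·90°
n=4: pose=(5,-7,W); sL=40/17, sR=200/37; mL=4140/629, mR=2440/629; mL+mR=6580/629 → advance +1; mR−mL=-100/37 → turn -1·90°
n=5: pose=(4,-7,N); sL=100/13, sR=100/61; mL=4350/793, mR=3700/793; mL+mR=8050/793 → advance +1; mR−mL=-50/61 → turn -1·90°
n=6: pose=(4,-6,E); sL=200/121, sR=200/157; mL=39900/18997, mR=27800/18997; mL+mR=67700/18997 → advance +1; mR−mL=-100/157 → turn -1·90°
n=7: pose=(5,-6,S); sL=10/9, sR=25/9; mL=10/3, mR=35/18; mL+mR=95/18 → advance +1; mR−mL=-25/18 → turn -1·90°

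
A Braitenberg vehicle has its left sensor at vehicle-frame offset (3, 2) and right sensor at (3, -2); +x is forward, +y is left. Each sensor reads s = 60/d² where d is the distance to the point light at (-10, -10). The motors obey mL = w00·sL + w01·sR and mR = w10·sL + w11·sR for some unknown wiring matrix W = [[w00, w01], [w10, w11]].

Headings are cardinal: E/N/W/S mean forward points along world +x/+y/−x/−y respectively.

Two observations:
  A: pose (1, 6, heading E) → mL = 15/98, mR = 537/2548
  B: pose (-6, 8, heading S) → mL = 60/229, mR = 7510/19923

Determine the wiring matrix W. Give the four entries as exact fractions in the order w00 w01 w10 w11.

0 1 1/2 1

obs A: pose=(1,6,E) → sL=3/26, sR=15/98, mL=15/98, mR=537/2548
obs B: pose=(-6,8,S) → sL=20/87, sR=60/229, mL=60/229, mR=7510/19923
sensor matrix S = [[3/26, 15/98], [20/87, 60/229]]; det S = -20960/4230317
solve [mL_A; mL_B] = S·[w00; w01] and [mR_A; mR_B] = S·[w10; w11]:
  w00 = 0, w01 = 1, w10 = 1/2, w11 = 1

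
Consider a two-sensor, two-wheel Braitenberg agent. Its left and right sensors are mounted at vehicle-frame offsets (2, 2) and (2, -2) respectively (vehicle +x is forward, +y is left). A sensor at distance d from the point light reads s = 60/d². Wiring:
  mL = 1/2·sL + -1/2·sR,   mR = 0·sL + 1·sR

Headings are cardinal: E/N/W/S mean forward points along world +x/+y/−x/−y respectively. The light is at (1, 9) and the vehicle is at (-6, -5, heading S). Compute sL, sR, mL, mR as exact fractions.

left sensor world pos  = (-4, -7); dL² = 281
right sensor world pos = (-8, -7); dR² = 337
sL = 60/281 = 60/281
sR = 60/337 = 60/337
mL = 1/2·sL + -1/2·sR = 1680/94697
mR = 0·sL + 1·sR = 60/337

60/281 60/337 1680/94697 60/337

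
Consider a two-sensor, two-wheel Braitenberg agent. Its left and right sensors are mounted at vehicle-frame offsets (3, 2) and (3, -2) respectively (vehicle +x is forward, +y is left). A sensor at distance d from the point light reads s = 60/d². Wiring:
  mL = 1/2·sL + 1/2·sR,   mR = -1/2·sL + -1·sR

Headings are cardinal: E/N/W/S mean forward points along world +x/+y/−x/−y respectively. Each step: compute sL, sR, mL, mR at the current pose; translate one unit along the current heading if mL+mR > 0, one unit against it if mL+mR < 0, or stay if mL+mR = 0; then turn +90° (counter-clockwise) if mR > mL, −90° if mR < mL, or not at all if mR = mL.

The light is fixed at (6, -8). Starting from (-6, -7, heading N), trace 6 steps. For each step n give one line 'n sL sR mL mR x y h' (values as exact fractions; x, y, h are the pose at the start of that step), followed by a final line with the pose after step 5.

0 15/53 15/29 615/1537 -2025/3074 -6 -7 N
1 12/17 12/17 12/17 -18/17 -6 -8 E
2 6/13 10/39 14/39 -19/39 -7 -8 S
3 60/257 12/53 3132/13621 -4674/13621 -7 -7 W
4 15/53 15/29 615/1537 -2025/3074 -6 -7 N
5 12/17 12/17 12/17 -18/17 -6 -8 E
final -7 -8 S

n=0: pose=(-6,-7,N); sL=15/53, sR=15/29; mL=615/1537, mR=-2025/3074; mL+mR=-15/58 → advance -1; mR−mL=-3255/3074 → turn -1·90°
n=1: pose=(-6,-8,E); sL=12/17, sR=12/17; mL=12/17, mR=-18/17; mL+mR=-6/17 → advance -1; mR−mL=-30/17 → turn -1·90°
n=2: pose=(-7,-8,S); sL=6/13, sR=10/39; mL=14/39, mR=-19/39; mL+mR=-5/39 → advance -1; mR−mL=-11/13 → turn -1·90°
n=3: pose=(-7,-7,W); sL=60/257, sR=12/53; mL=3132/13621, mR=-4674/13621; mL+mR=-6/53 → advance -1; mR−mL=-7806/13621 → turn -1·90°
n=4: pose=(-6,-7,N); sL=15/53, sR=15/29; mL=615/1537, mR=-2025/3074; mL+mR=-15/58 → advance -1; mR−mL=-3255/3074 → turn -1·90°
n=5: pose=(-6,-8,E); sL=12/17, sR=12/17; mL=12/17, mR=-18/17; mL+mR=-6/17 → advance -1; mR−mL=-30/17 → turn -1·90°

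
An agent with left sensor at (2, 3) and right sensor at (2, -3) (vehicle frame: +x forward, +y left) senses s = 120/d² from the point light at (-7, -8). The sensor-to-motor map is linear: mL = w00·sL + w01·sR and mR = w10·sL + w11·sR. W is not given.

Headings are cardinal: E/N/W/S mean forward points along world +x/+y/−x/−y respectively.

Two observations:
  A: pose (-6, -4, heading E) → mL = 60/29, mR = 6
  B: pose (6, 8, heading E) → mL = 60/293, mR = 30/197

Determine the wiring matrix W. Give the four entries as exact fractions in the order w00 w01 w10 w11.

obs A: pose=(-6,-4,E) → sL=60/29, sR=12, mL=60/29, mR=6
obs B: pose=(6,8,E) → sL=60/293, sR=60/197, mL=60/293, mR=30/197
sensor matrix S = [[60/29, 12], [60/293, 60/197]]; det S = -3058560/1673909
solve [mL_A; mL_B] = S·[w00; w01] and [mR_A; mR_B] = S·[w10; w11]:
  w00 = 1, w01 = 0, w10 = 0, w11 = 1/2

1 0 0 1/2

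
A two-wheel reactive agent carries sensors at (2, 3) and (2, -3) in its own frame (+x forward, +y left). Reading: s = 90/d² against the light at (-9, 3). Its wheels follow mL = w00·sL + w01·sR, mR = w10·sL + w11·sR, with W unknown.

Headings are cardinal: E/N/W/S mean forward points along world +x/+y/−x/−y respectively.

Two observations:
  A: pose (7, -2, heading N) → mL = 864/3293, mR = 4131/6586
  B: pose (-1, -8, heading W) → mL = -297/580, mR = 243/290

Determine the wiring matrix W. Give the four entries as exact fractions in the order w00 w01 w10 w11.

obs A: pose=(7,-2,N) → sL=45/89, sR=9/37, mL=864/3293, mR=4131/6586
obs B: pose=(-1,-8,W) → sL=45/116, sR=9/10, mL=-297/580, mR=243/290
sensor matrix S = [[45/89, 9/37], [45/116, 9/10]]; det S = 137781/381988
solve [mL_A; mL_B] = S·[w00; w01] and [mR_A; mR_B] = S·[w10; w11]:
  w00 = 1, w01 = -1, w10 = 1, w11 = 1/2

1 -1 1 1/2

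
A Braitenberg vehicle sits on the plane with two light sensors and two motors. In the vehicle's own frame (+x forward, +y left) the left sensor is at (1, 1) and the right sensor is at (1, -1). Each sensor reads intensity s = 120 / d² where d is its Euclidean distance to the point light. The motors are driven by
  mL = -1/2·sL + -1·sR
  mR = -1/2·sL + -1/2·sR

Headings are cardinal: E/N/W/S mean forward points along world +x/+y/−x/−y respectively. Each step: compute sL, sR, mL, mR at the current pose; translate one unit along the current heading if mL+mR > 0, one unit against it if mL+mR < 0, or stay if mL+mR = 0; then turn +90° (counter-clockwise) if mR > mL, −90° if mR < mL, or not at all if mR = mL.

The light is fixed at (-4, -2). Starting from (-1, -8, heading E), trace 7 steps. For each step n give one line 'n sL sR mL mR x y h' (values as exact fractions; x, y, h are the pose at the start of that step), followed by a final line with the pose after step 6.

0 120/41 24/13 -1764/533 -1272/533 -1 -8 E
1 60/13 60/17 -1290/221 -900/221 -2 -8 N
2 24/13 120/37 -2004/481 -1224/481 -2 -9 W
3 3/2 30/17 -171/68 -111/68 -1 -9 S
4 120/41 24/13 -1764/533 -1272/533 -1 -8 E
5 60/13 60/17 -1290/221 -900/221 -2 -8 N
6 24/13 120/37 -2004/481 -1224/481 -2 -9 W
final -1 -9 S

n=0: pose=(-1,-8,E); sL=120/41, sR=24/13; mL=-1764/533, mR=-1272/533; mL+mR=-3036/533 → advance -1; mR−mL=12/13 → turn +1·90°
n=1: pose=(-2,-8,N); sL=60/13, sR=60/17; mL=-1290/221, mR=-900/221; mL+mR=-2190/221 → advance -1; mR−mL=30/17 → turn +1·90°
n=2: pose=(-2,-9,W); sL=24/13, sR=120/37; mL=-2004/481, mR=-1224/481; mL+mR=-3228/481 → advance -1; mR−mL=60/37 → turn +1·90°
n=3: pose=(-1,-9,S); sL=3/2, sR=30/17; mL=-171/68, mR=-111/68; mL+mR=-141/34 → advance -1; mR−mL=15/17 → turn +1·90°
n=4: pose=(-1,-8,E); sL=120/41, sR=24/13; mL=-1764/533, mR=-1272/533; mL+mR=-3036/533 → advance -1; mR−mL=12/13 → turn +1·90°
n=5: pose=(-2,-8,N); sL=60/13, sR=60/17; mL=-1290/221, mR=-900/221; mL+mR=-2190/221 → advance -1; mR−mL=30/17 → turn +1·90°
n=6: pose=(-2,-9,W); sL=24/13, sR=120/37; mL=-2004/481, mR=-1224/481; mL+mR=-3228/481 → advance -1; mR−mL=60/37 → turn +1·90°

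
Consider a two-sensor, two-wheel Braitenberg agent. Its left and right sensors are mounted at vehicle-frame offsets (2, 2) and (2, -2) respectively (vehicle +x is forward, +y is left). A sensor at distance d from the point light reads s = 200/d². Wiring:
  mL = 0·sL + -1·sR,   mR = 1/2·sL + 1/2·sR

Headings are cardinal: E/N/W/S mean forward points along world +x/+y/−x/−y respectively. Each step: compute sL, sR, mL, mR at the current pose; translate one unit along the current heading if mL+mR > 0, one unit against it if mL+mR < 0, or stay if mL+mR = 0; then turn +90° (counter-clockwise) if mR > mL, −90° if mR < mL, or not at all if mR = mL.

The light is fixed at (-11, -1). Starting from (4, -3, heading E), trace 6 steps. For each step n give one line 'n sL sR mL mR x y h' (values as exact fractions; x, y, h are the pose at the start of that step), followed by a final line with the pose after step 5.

n=0: pose=(4,-3,E); sL=200/289, sR=40/61; mL=-40/61, mR=11880/17629; mL+mR=320/17629 → advance +1; mR−mL=23440/17629 → turn +1·90°
n=1: pose=(5,-3,N); sL=50/49, sR=50/81; mL=-50/81, mR=3250/3969; mL+mR=800/3969 → advance +1; mR−mL=1900/1323 → turn +1·90°
n=2: pose=(5,-2,W); sL=40/41, sR=200/197; mL=-200/197, mR=8040/8077; mL+mR=-160/8077 → advance -1; mR−mL=16240/8077 → turn +1·90°
n=3: pose=(6,-2,S); sL=20/37, sR=100/117; mL=-100/117, mR=3020/4329; mL+mR=-680/4329 → advance -1; mR−mL=2240/1443 → turn +1·90°
n=4: pose=(6,-1,E); sL=40/73, sR=40/73; mL=-40/73, mR=40/73; mL+mR=0 → advance +0; mR−mL=80/73 → turn +1·90°
n=5: pose=(6,-1,N); sL=200/229, sR=40/73; mL=-40/73, mR=11880/16717; mL+mR=2720/16717 → advance +1; mR−mL=21040/16717 → turn +1·90°

0 200/289 40/61 -40/61 11880/17629 4 -3 E
1 50/49 50/81 -50/81 3250/3969 5 -3 N
2 40/41 200/197 -200/197 8040/8077 5 -2 W
3 20/37 100/117 -100/117 3020/4329 6 -2 S
4 40/73 40/73 -40/73 40/73 6 -1 E
5 200/229 40/73 -40/73 11880/16717 6 -1 N
final 6 0 W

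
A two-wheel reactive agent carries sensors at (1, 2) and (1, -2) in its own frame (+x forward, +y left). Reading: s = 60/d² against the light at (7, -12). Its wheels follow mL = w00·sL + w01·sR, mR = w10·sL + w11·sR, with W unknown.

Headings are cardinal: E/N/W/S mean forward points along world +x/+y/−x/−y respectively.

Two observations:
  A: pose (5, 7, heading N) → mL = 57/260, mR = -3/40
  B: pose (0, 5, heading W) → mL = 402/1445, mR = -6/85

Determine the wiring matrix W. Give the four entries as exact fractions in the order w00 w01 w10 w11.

obs A: pose=(5,7,N) → sL=15/104, sR=3/20, mL=57/260, mR=-3/40
obs B: pose=(0,5,W) → sL=60/289, sR=12/85, mL=402/1445, mR=-6/85
sensor matrix S = [[15/104, 3/20], [60/289, 12/85]]; det S = -81/7514
solve [mL_A; mL_B] = S·[w00; w01] and [mR_A; mR_B] = S·[w10; w11]:
  w00 = 1, w01 = 1/2, w10 = 0, w11 = -1/2

1 1/2 0 -1/2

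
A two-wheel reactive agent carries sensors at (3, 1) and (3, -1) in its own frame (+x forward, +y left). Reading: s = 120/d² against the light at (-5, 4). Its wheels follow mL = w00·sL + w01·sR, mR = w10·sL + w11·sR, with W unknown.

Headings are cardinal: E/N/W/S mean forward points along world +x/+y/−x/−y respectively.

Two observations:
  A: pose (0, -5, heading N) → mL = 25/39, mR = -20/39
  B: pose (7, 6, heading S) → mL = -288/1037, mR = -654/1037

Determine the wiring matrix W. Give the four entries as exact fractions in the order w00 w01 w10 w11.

1 -1 1/2 -1

obs A: pose=(0,-5,N) → sL=30/13, sR=5/3, mL=25/39, mR=-20/39
obs B: pose=(7,6,S) → sL=12/17, sR=60/61, mL=-288/1037, mR=-654/1037
sensor matrix S = [[30/13, 5/3], [12/17, 60/61]]; det S = 14740/13481
solve [mL_A; mL_B] = S·[w00; w01] and [mR_A; mR_B] = S·[w10; w11]:
  w00 = 1, w01 = -1, w10 = 1/2, w11 = -1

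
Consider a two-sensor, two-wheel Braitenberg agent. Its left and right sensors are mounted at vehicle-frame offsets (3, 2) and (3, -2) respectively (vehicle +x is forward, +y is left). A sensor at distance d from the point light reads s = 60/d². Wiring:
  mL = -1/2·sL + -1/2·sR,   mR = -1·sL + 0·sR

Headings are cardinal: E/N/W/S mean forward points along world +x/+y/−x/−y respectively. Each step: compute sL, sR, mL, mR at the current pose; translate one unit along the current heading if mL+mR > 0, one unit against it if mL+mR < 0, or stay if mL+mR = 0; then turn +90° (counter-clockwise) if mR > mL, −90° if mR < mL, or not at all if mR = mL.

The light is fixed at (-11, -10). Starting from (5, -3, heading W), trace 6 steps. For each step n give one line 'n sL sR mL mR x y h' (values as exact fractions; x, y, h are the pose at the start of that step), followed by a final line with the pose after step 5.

n=0: pose=(5,-3,W); sL=30/97, sR=6/25; mL=-666/2425, mR=-30/97; mL+mR=-1416/2425 → advance -1; mR−mL=-84/2425 → turn -1·90°
n=1: pose=(6,-3,N); sL=12/65, sR=60/461; mL=-4716/29965, mR=-12/65; mL+mR=-10248/29965 → advance -1; mR−mL=-816/29965 → turn -1·90°
n=2: pose=(6,-4,E); sL=15/116, sR=15/104; mL=-825/6032, mR=-15/116; mL+mR=-1605/6032 → advance -1; mR−mL=45/6032 → turn +1·90°
n=3: pose=(5,-4,N); sL=60/277, sR=4/27; mL=-1364/7479, mR=-60/277; mL+mR=-2984/7479 → advance -1; mR−mL=-256/7479 → turn -1·90°
n=4: pose=(5,-5,E); sL=6/41, sR=6/37; mL=-234/1517, mR=-6/41; mL+mR=-456/1517 → advance -1; mR−mL=12/1517 → turn +1·90°
n=5: pose=(4,-5,N); sL=60/233, sR=60/353; mL=-17580/82249, mR=-60/233; mL+mR=-38760/82249 → advance -1; mR−mL=-3600/82249 → turn -1·90°

0 30/97 6/25 -666/2425 -30/97 5 -3 W
1 12/65 60/461 -4716/29965 -12/65 6 -3 N
2 15/116 15/104 -825/6032 -15/116 6 -4 E
3 60/277 4/27 -1364/7479 -60/277 5 -4 N
4 6/41 6/37 -234/1517 -6/41 5 -5 E
5 60/233 60/353 -17580/82249 -60/233 4 -5 N
final 4 -6 E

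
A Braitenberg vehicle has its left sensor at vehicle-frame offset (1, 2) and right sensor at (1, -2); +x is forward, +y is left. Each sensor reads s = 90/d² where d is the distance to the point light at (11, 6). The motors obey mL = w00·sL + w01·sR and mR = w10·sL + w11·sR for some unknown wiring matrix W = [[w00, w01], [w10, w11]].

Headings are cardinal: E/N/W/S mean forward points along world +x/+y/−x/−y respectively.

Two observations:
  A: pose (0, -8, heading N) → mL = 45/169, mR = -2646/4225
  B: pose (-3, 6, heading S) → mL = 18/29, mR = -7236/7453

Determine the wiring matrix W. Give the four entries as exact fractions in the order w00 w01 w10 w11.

obs A: pose=(0,-8,N) → sL=45/169, sR=9/25, mL=45/169, mR=-2646/4225
obs B: pose=(-3,6,S) → sL=18/29, sR=90/257, mL=18/29, mR=-7236/7453
sensor matrix S = [[45/169, 9/25], [18/29, 90/257]]; det S = -4099896/31488925
solve [mL_A; mL_B] = S·[w00; w01] and [mR_A; mR_B] = S·[w10; w11]:
  w00 = 1, w01 = 0, w10 = -1, w11 = -1

1 0 -1 -1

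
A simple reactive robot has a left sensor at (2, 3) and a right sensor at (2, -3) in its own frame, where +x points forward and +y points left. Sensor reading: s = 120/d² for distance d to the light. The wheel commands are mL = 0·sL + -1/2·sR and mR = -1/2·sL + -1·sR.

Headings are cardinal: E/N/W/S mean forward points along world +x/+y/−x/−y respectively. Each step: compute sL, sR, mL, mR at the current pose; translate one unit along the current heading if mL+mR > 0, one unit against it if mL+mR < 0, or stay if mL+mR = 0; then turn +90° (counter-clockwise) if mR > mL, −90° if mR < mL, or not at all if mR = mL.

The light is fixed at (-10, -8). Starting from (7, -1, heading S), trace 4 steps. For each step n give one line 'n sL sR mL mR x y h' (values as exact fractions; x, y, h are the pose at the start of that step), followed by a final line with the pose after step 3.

0 24/85 120/221 -60/221 -756/1105 7 -1 S
1 12/25 60/173 -30/173 -2538/4325 7 0 W
2 24/65 120/541 -60/541 -14292/35165 8 0 N
3 6/25 15/52 -15/104 -531/1300 8 -1 E
final 7 -1 S

n=0: pose=(7,-1,S); sL=24/85, sR=120/221; mL=-60/221, mR=-756/1105; mL+mR=-1056/1105 → advance -1; mR−mL=-456/1105 → turn -1·90°
n=1: pose=(7,0,W); sL=12/25, sR=60/173; mL=-30/173, mR=-2538/4325; mL+mR=-3288/4325 → advance -1; mR−mL=-1788/4325 → turn -1·90°
n=2: pose=(8,0,N); sL=24/65, sR=120/541; mL=-60/541, mR=-14292/35165; mL+mR=-18192/35165 → advance -1; mR−mL=-10392/35165 → turn -1·90°
n=3: pose=(8,-1,E); sL=6/25, sR=15/52; mL=-15/104, mR=-531/1300; mL+mR=-1437/2600 → advance -1; mR−mL=-687/2600 → turn -1·90°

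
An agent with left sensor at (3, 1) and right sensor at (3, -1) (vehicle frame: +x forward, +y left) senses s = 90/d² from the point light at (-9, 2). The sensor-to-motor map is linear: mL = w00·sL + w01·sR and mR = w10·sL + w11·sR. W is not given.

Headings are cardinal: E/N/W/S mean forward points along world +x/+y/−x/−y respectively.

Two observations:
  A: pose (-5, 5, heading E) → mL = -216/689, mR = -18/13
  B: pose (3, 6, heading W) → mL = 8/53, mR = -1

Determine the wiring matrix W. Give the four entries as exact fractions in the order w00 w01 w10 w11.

1 -1 -1 0

obs A: pose=(-5,5,E) → sL=18/13, sR=90/53, mL=-216/689, mR=-18/13
obs B: pose=(3,6,W) → sL=1, sR=45/53, mL=8/53, mR=-1
sensor matrix S = [[18/13, 90/53], [1, 45/53]]; det S = -360/689
solve [mL_A; mL_B] = S·[w00; w01] and [mR_A; mR_B] = S·[w10; w11]:
  w00 = 1, w01 = -1, w10 = -1, w11 = 0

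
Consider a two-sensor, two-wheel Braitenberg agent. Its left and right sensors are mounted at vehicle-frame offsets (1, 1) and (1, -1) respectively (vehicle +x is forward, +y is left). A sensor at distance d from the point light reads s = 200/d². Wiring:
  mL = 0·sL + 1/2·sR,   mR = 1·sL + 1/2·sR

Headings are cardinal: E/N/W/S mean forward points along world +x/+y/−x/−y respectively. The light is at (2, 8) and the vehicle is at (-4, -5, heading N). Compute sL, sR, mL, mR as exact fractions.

200/193 200/169 100/169 53100/32617

left sensor world pos  = (-5, -4); dL² = 193
right sensor world pos = (-3, -4); dR² = 169
sL = 200/193 = 200/193
sR = 200/169 = 200/169
mL = 0·sL + 1/2·sR = 100/169
mR = 1·sL + 1/2·sR = 53100/32617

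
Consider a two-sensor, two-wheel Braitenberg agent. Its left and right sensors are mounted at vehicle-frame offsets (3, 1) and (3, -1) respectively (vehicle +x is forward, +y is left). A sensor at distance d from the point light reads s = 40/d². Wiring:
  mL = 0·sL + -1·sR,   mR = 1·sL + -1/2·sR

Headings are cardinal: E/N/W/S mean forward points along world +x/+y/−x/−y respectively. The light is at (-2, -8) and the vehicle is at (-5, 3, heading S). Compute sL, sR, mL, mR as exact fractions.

left sensor world pos  = (-4, 0); dL² = 68
right sensor world pos = (-6, 0); dR² = 80
sL = 40/68 = 10/17
sR = 40/80 = 1/2
mL = 0·sL + -1·sR = -1/2
mR = 1·sL + -1/2·sR = 23/68

10/17 1/2 -1/2 23/68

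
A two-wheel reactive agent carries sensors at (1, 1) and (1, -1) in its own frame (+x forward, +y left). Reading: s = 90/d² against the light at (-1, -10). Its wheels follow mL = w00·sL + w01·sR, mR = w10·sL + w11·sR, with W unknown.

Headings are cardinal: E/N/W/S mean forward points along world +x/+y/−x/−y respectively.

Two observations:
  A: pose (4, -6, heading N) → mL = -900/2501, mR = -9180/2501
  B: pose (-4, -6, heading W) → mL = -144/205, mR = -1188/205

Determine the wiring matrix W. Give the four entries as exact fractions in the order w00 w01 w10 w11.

obs A: pose=(4,-6,N) → sL=90/41, sR=90/61, mL=-900/2501, mR=-9180/2501
obs B: pose=(-4,-6,W) → sL=18/5, sR=90/41, mL=-144/205, mR=-1188/205
sensor matrix S = [[90/41, 90/61], [18/5, 90/41]]; det S = -50544/102541
solve [mL_A; mL_B] = S·[w00; w01] and [mR_A; mR_B] = S·[w10; w11]:
  w00 = -1/2, w01 = 1/2, w10 = -1, w11 = -1

-1/2 1/2 -1 -1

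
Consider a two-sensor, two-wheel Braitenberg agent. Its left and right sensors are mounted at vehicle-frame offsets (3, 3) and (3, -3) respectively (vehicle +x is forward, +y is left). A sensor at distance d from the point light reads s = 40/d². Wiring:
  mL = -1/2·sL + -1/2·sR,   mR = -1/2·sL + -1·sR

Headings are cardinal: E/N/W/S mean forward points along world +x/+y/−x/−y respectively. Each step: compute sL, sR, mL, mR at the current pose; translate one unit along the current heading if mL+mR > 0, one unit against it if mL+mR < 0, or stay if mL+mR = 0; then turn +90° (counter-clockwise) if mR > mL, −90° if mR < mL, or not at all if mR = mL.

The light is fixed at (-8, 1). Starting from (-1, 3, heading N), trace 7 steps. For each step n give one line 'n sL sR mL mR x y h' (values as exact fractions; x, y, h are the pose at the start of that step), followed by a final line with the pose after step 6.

0 40/41 8/25 -664/1025 -828/1025 -1 3 N
1 10/29 5/13 -275/754 -210/377 -1 2 E
2 8/17 40/13 -392/221 -732/221 -2 2 S
3 4 20/17 -44/17 -54/17 -2 3 W
4 40/41 8/25 -664/1025 -828/1025 -1 3 N
5 10/29 5/13 -275/754 -210/377 -1 2 E
6 8/17 40/13 -392/221 -732/221 -2 2 S
final -2 3 W

n=0: pose=(-1,3,N); sL=40/41, sR=8/25; mL=-664/1025, mR=-828/1025; mL+mR=-1492/1025 → advance -1; mR−mL=-4/25 → turn -1·90°
n=1: pose=(-1,2,E); sL=10/29, sR=5/13; mL=-275/754, mR=-210/377; mL+mR=-695/754 → advance -1; mR−mL=-5/26 → turn -1·90°
n=2: pose=(-2,2,S); sL=8/17, sR=40/13; mL=-392/221, mR=-732/221; mL+mR=-1124/221 → advance -1; mR−mL=-20/13 → turn -1·90°
n=3: pose=(-2,3,W); sL=4, sR=20/17; mL=-44/17, mR=-54/17; mL+mR=-98/17 → advance -1; mR−mL=-10/17 → turn -1·90°
n=4: pose=(-1,3,N); sL=40/41, sR=8/25; mL=-664/1025, mR=-828/1025; mL+mR=-1492/1025 → advance -1; mR−mL=-4/25 → turn -1·90°
n=5: pose=(-1,2,E); sL=10/29, sR=5/13; mL=-275/754, mR=-210/377; mL+mR=-695/754 → advance -1; mR−mL=-5/26 → turn -1·90°
n=6: pose=(-2,2,S); sL=8/17, sR=40/13; mL=-392/221, mR=-732/221; mL+mR=-1124/221 → advance -1; mR−mL=-20/13 → turn -1·90°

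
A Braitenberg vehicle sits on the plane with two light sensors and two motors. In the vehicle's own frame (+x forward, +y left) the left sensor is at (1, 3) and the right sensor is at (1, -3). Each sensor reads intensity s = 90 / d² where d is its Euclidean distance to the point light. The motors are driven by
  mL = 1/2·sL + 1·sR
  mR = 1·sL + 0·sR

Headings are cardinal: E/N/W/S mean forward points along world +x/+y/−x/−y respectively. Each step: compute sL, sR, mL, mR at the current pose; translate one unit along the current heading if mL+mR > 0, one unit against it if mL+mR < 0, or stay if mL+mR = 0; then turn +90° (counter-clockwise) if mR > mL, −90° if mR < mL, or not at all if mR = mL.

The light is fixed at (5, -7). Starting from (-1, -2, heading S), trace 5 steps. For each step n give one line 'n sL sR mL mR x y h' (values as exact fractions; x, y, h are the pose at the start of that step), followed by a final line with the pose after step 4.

0 18/5 90/97 1323/485 18/5 -1 -2 S
1 45/37 45/13 3915/962 45/37 -1 -3 E
2 90/13 90/73 4455/949 90/13 0 -3 S
3 45/26 45/8 675/104 45/26 0 -4 E
4 18 90/53 567/53 18 1 -4 S
final 1 -5 E

n=0: pose=(-1,-2,S); sL=18/5, sR=90/97; mL=1323/485, mR=18/5; mL+mR=3069/485 → advance +1; mR−mL=423/485 → turn +1·90°
n=1: pose=(-1,-3,E); sL=45/37, sR=45/13; mL=3915/962, mR=45/37; mL+mR=5085/962 → advance +1; mR−mL=-2745/962 → turn -1·90°
n=2: pose=(0,-3,S); sL=90/13, sR=90/73; mL=4455/949, mR=90/13; mL+mR=11025/949 → advance +1; mR−mL=2115/949 → turn +1·90°
n=3: pose=(0,-4,E); sL=45/26, sR=45/8; mL=675/104, mR=45/26; mL+mR=855/104 → advance +1; mR−mL=-495/104 → turn -1·90°
n=4: pose=(1,-4,S); sL=18, sR=90/53; mL=567/53, mR=18; mL+mR=1521/53 → advance +1; mR−mL=387/53 → turn +1·90°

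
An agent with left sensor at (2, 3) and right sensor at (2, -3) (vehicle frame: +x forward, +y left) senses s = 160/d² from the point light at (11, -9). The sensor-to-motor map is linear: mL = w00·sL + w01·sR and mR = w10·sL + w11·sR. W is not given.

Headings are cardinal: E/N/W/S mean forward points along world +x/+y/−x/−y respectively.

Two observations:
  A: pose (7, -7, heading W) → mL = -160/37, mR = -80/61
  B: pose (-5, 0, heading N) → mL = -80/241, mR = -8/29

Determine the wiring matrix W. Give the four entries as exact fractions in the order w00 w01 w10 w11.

obs A: pose=(7,-7,W) → sL=160/37, sR=160/61, mL=-160/37, mR=-80/61
obs B: pose=(-5,0,N) → sL=80/241, sR=16/29, mL=-80/241, mR=-8/29
sensor matrix S = [[160/37, 160/61], [80/241, 16/29]]; det S = 23900160/15774173
solve [mL_A; mL_B] = S·[w00; w01] and [mR_A; mR_B] = S·[w10; w11]:
  w00 = -1, w01 = 0, w10 = 0, w11 = -1/2

-1 0 0 -1/2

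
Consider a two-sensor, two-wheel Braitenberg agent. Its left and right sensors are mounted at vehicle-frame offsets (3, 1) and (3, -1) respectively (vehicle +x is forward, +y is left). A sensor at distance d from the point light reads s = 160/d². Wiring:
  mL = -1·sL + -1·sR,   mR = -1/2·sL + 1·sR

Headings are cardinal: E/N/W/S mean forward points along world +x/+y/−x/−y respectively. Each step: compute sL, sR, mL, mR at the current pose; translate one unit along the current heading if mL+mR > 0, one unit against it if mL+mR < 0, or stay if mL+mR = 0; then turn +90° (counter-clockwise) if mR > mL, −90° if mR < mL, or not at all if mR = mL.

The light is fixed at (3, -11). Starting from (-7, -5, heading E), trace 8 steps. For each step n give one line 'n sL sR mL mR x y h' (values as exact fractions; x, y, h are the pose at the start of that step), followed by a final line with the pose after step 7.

0 80/49 80/37 -6880/1813 2440/1813 -7 -5 E
1 32/45 160/181 -12992/8145 4304/8145 -8 -5 N
2 40/53 20/29 -2220/1537 480/1537 -8 -6 W
3 32/17 32/25 -1344/425 144/425 -7 -6 S
4 80/49 80/37 -6880/1813 2440/1813 -7 -5 E
5 32/45 160/181 -12992/8145 4304/8145 -8 -5 N
6 40/53 20/29 -2220/1537 480/1537 -8 -6 W
7 32/17 32/25 -1344/425 144/425 -7 -6 S
final -7 -5 E

n=0: pose=(-7,-5,E); sL=80/49, sR=80/37; mL=-6880/1813, mR=2440/1813; mL+mR=-120/49 → advance -1; mR−mL=9320/1813 → turn +1·90°
n=1: pose=(-8,-5,N); sL=32/45, sR=160/181; mL=-12992/8145, mR=4304/8145; mL+mR=-16/15 → advance -1; mR−mL=17296/8145 → turn +1·90°
n=2: pose=(-8,-6,W); sL=40/53, sR=20/29; mL=-2220/1537, mR=480/1537; mL+mR=-60/53 → advance -1; mR−mL=2700/1537 → turn +1·90°
n=3: pose=(-7,-6,S); sL=32/17, sR=32/25; mL=-1344/425, mR=144/425; mL+mR=-48/17 → advance -1; mR−mL=1488/425 → turn +1·90°
n=4: pose=(-7,-5,E); sL=80/49, sR=80/37; mL=-6880/1813, mR=2440/1813; mL+mR=-120/49 → advance -1; mR−mL=9320/1813 → turn +1·90°
n=5: pose=(-8,-5,N); sL=32/45, sR=160/181; mL=-12992/8145, mR=4304/8145; mL+mR=-16/15 → advance -1; mR−mL=17296/8145 → turn +1·90°
n=6: pose=(-8,-6,W); sL=40/53, sR=20/29; mL=-2220/1537, mR=480/1537; mL+mR=-60/53 → advance -1; mR−mL=2700/1537 → turn +1·90°
n=7: pose=(-7,-6,S); sL=32/17, sR=32/25; mL=-1344/425, mR=144/425; mL+mR=-48/17 → advance -1; mR−mL=1488/425 → turn +1·90°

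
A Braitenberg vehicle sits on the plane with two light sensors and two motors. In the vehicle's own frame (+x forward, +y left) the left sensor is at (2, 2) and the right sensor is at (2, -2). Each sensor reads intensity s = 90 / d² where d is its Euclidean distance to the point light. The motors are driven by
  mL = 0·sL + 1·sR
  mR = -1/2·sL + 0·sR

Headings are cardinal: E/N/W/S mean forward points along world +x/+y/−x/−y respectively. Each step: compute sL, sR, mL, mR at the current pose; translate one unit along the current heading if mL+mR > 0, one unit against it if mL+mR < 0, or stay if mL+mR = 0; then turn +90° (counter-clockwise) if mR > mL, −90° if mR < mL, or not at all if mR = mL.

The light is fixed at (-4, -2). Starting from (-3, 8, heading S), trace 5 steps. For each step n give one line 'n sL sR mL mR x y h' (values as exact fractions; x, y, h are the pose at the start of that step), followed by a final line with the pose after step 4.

n=0: pose=(-3,8,S); sL=90/73, sR=18/13; mL=18/13, mR=-45/73; mL+mR=729/949 → advance +1; mR−mL=-1899/949 → turn -1·90°
n=1: pose=(-3,7,W); sL=9/5, sR=45/61; mL=45/61, mR=-9/10; mL+mR=-99/610 → advance -1; mR−mL=-999/610 → turn -1·90°
n=2: pose=(-2,7,N); sL=90/121, sR=90/137; mL=90/137, mR=-45/121; mL+mR=4725/16577 → advance +1; mR−mL=-17055/16577 → turn -1·90°
n=3: pose=(-2,8,E); sL=9/16, sR=9/8; mL=9/8, mR=-9/32; mL+mR=27/32 → advance +1; mR−mL=-45/32 → turn -1·90°
n=4: pose=(-1,8,S); sL=90/89, sR=18/13; mL=18/13, mR=-45/89; mL+mR=1017/1157 → advance +1; mR−mL=-2187/1157 → turn -1·90°

0 90/73 18/13 18/13 -45/73 -3 8 S
1 9/5 45/61 45/61 -9/10 -3 7 W
2 90/121 90/137 90/137 -45/121 -2 7 N
3 9/16 9/8 9/8 -9/32 -2 8 E
4 90/89 18/13 18/13 -45/89 -1 8 S
final -1 7 W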